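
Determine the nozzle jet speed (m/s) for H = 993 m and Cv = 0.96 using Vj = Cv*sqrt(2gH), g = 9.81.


Vj = 0.96 * sqrt(2*9.81*993) = 133.9971 m/s


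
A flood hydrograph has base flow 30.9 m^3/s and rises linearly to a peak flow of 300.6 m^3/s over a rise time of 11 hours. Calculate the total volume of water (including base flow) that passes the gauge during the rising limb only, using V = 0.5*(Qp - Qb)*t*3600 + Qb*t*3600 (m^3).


V = 0.5*(300.6 - 30.9)*11*3600 + 30.9*11*3600 = 6.5637e+06 m^3


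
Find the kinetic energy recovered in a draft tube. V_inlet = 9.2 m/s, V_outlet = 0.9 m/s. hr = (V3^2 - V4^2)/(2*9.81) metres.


hr = (9.2^2 - 0.9^2) / (2*9.81) = 4.2727 m


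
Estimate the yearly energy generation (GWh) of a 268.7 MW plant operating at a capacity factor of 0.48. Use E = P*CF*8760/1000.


E = 268.7 * 0.48 * 8760 / 1000 = 1129.8298 GWh


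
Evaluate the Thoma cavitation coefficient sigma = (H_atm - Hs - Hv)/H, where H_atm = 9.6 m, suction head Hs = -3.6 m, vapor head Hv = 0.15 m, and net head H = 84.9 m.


sigma = (9.6 - (-3.6) - 0.15) / 84.9 = 0.1537


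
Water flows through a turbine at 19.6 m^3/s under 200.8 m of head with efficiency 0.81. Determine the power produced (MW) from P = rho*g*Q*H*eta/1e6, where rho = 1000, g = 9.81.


P = 1000 * 9.81 * 19.6 * 200.8 * 0.81 / 1e6 = 31.2733 MW


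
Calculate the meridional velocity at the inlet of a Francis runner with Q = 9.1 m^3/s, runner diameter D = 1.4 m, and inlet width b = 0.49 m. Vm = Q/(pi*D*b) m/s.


Vm = 9.1 / (pi * 1.4 * 0.49) = 4.2225 m/s


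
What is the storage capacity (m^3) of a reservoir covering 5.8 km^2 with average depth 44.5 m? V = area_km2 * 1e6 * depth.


V = 5.8 * 1e6 * 44.5 = 2.5810e+08 m^3


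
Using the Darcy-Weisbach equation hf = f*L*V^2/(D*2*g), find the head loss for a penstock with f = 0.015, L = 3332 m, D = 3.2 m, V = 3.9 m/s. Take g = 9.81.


hf = 0.015 * 3332 * 3.9^2 / (3.2 * 2 * 9.81) = 12.1081 m


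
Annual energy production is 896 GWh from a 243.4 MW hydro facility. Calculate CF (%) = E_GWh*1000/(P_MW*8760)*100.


CF = 896 * 1000 / (243.4 * 8760) * 100 = 42.0226 %


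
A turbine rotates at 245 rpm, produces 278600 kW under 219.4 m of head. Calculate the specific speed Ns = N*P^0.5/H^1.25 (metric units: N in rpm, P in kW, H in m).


Ns = 245 * 278600^0.5 / 219.4^1.25 = 153.1478


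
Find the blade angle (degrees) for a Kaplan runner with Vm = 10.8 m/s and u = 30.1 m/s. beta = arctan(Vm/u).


beta = arctan(10.8 / 30.1) = 19.7382 degrees


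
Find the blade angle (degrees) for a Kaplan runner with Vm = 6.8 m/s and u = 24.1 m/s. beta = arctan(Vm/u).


beta = arctan(6.8 / 24.1) = 15.7568 degrees


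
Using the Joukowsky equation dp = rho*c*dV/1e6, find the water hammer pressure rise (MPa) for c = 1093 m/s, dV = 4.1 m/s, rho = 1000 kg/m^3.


dp = 1000 * 1093 * 4.1 / 1e6 = 4.4813 MPa


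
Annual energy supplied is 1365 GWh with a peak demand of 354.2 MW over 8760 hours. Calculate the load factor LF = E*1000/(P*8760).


LF = 1365 * 1000 / (354.2 * 8760) = 0.4399


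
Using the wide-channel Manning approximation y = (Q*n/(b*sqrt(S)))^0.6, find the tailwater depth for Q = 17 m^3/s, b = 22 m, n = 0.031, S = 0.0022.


y = (17 * 0.031 / (22 * 0.0022^0.5))^0.6 = 0.6682 m


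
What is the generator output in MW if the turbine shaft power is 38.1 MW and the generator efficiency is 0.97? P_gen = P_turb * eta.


P_gen = 38.1 * 0.97 = 36.9570 MW


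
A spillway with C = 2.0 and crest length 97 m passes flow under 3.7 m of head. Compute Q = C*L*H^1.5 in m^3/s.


Q = 2.0 * 97 * 3.7^1.5 = 1380.7159 m^3/s


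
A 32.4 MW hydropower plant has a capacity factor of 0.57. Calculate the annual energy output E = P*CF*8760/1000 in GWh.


E = 32.4 * 0.57 * 8760 / 1000 = 161.7797 GWh


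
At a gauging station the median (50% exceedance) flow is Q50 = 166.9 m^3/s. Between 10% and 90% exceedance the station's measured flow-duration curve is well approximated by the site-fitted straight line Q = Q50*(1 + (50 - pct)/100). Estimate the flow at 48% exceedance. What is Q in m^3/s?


Q = 166.9 * (1 + (50 - 48)/100) = 170.2380 m^3/s


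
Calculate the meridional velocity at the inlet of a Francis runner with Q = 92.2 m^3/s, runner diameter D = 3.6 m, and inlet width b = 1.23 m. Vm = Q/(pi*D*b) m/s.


Vm = 92.2 / (pi * 3.6 * 1.23) = 6.6279 m/s


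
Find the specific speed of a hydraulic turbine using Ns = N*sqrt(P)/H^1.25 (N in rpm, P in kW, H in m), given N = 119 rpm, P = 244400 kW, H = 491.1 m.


Ns = 119 * 244400^0.5 / 491.1^1.25 = 25.4469


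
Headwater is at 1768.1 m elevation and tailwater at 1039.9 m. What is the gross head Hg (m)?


Hg = 1768.1 - 1039.9 = 728.2000 m


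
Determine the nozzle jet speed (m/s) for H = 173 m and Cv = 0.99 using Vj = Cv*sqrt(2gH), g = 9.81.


Vj = 0.99 * sqrt(2*9.81*173) = 57.6777 m/s


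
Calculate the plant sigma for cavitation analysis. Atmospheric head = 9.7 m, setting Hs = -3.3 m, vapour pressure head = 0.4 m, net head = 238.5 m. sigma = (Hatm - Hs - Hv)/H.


sigma = (9.7 - (-3.3) - 0.4) / 238.5 = 0.0528


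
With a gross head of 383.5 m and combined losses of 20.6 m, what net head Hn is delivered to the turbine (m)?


Hn = 383.5 - 20.6 = 362.9000 m


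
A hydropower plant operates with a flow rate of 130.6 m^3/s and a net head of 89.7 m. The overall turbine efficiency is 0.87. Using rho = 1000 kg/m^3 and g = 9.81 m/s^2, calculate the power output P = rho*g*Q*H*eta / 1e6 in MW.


P = 1000 * 9.81 * 130.6 * 89.7 * 0.87 / 1e6 = 99.9825 MW


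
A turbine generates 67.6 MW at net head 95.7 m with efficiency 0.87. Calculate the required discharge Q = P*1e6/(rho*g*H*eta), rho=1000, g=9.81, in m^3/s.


Q = 67.6 * 1e6 / (1000 * 9.81 * 95.7 * 0.87) = 82.7650 m^3/s


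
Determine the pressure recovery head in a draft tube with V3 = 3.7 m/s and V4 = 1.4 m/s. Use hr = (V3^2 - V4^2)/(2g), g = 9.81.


hr = (3.7^2 - 1.4^2) / (2*9.81) = 0.5979 m


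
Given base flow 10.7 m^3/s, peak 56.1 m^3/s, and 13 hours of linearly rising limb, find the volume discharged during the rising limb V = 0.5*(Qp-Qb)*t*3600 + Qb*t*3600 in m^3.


V = 0.5*(56.1 - 10.7)*13*3600 + 10.7*13*3600 = 1.5631e+06 m^3


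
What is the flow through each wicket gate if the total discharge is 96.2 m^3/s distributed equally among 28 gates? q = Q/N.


q = 96.2 / 28 = 3.4357 m^3/s


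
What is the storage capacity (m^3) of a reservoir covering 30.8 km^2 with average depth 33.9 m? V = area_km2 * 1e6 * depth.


V = 30.8 * 1e6 * 33.9 = 1.0441e+09 m^3


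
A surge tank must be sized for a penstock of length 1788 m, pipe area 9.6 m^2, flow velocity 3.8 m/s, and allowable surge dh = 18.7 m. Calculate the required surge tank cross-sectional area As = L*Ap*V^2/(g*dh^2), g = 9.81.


As = 1788 * 9.6 * 3.8^2 / (9.81 * 18.7^2) = 72.2526 m^2


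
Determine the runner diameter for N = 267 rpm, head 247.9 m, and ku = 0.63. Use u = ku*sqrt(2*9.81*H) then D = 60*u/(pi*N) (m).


u = 0.63 * sqrt(2*9.81*247.9) = 43.9368 m/s
D = 60 * 43.9368 / (pi * 267) = 3.1428 m


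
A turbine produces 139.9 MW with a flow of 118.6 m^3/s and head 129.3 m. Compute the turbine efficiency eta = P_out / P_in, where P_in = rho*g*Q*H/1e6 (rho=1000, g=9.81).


P_in = 1000 * 9.81 * 118.6 * 129.3 / 1e6 = 150.4362 MW
eta = 139.9 / 150.4362 = 0.9300


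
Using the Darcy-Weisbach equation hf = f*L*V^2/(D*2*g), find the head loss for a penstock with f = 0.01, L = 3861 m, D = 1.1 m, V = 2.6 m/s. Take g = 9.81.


hf = 0.01 * 3861 * 2.6^2 / (1.1 * 2 * 9.81) = 12.0936 m


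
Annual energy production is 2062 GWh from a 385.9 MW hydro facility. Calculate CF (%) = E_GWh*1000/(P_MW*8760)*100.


CF = 2062 * 1000 / (385.9 * 8760) * 100 = 60.9972 %


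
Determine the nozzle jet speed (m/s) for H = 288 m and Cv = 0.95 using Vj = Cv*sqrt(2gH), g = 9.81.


Vj = 0.95 * sqrt(2*9.81*288) = 71.4117 m/s


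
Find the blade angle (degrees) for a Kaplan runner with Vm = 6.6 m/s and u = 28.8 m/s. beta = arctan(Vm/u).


beta = arctan(6.6 / 28.8) = 12.9074 degrees


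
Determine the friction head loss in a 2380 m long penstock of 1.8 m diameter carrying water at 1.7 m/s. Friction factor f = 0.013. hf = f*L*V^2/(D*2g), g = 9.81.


hf = 0.013 * 2380 * 1.7^2 / (1.8 * 2 * 9.81) = 2.5319 m


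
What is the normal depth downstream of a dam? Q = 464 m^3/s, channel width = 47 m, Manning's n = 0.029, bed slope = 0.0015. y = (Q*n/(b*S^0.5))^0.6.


y = (464 * 0.029 / (47 * 0.0015^0.5))^0.6 = 3.3210 m


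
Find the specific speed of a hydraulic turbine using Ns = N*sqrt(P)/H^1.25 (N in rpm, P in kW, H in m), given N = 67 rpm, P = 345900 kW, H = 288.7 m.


Ns = 67 * 345900^0.5 / 288.7^1.25 = 33.1125


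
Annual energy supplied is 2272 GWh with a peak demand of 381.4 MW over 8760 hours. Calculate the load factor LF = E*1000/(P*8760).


LF = 2272 * 1000 / (381.4 * 8760) = 0.6800


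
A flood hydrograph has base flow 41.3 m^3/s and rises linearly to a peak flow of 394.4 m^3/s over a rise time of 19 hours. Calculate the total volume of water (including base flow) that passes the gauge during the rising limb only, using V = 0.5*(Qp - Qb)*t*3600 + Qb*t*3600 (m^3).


V = 0.5*(394.4 - 41.3)*19*3600 + 41.3*19*3600 = 1.4901e+07 m^3


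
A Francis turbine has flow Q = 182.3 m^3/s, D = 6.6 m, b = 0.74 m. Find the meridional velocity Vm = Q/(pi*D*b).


Vm = 182.3 / (pi * 6.6 * 0.74) = 11.8812 m/s


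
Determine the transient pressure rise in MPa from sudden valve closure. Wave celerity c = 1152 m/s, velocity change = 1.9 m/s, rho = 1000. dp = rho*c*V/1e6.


dp = 1000 * 1152 * 1.9 / 1e6 = 2.1888 MPa


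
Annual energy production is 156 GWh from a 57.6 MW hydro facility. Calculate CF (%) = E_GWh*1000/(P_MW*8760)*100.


CF = 156 * 1000 / (57.6 * 8760) * 100 = 30.9170 %


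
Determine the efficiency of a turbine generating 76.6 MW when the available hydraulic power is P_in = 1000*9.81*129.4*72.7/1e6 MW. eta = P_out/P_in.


P_in = 1000 * 9.81 * 129.4 * 72.7 / 1e6 = 92.2864 MW
eta = 76.6 / 92.2864 = 0.8300


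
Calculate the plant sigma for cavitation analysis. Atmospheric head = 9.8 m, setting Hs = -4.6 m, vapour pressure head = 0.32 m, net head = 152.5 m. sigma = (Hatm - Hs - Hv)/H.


sigma = (9.8 - (-4.6) - 0.32) / 152.5 = 0.0923


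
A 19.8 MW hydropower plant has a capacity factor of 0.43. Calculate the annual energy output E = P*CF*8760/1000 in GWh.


E = 19.8 * 0.43 * 8760 / 1000 = 74.5826 GWh


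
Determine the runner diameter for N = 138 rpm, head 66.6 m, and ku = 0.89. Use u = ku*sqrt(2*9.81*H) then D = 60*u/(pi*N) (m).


u = 0.89 * sqrt(2*9.81*66.6) = 32.1719 m/s
D = 60 * 32.1719 / (pi * 138) = 4.4524 m


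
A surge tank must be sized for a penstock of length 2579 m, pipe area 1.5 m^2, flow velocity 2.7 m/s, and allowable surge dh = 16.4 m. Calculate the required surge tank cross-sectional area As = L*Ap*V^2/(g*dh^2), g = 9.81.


As = 2579 * 1.5 * 2.7^2 / (9.81 * 16.4^2) = 10.6884 m^2


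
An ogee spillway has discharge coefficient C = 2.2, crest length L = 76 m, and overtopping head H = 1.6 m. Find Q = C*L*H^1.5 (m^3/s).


Q = 2.2 * 76 * 1.6^1.5 = 338.3890 m^3/s


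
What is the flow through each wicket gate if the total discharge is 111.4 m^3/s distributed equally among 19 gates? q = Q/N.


q = 111.4 / 19 = 5.8632 m^3/s


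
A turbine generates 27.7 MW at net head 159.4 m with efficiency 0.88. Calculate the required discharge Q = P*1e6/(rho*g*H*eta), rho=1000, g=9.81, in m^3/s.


Q = 27.7 * 1e6 / (1000 * 9.81 * 159.4 * 0.88) = 20.1298 m^3/s


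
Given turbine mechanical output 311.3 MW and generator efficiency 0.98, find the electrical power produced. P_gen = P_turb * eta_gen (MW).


P_gen = 311.3 * 0.98 = 305.0740 MW


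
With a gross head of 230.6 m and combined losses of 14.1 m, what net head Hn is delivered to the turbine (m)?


Hn = 230.6 - 14.1 = 216.5000 m


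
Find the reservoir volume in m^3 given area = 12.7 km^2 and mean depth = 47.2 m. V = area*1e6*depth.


V = 12.7 * 1e6 * 47.2 = 5.9944e+08 m^3


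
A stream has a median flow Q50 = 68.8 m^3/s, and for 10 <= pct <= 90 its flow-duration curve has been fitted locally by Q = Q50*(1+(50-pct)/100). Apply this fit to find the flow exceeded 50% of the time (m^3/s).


Q = 68.8 * (1 + (50 - 50)/100) = 68.8000 m^3/s


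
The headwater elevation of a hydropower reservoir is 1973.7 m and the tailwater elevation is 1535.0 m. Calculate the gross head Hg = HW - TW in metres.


Hg = 1973.7 - 1535.0 = 438.7000 m


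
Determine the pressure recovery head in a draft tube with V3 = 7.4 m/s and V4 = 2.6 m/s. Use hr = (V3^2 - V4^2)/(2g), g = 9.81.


hr = (7.4^2 - 2.6^2) / (2*9.81) = 2.4465 m


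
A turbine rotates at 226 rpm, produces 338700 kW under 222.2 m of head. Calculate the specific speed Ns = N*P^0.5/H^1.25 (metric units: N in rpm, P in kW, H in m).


Ns = 226 * 338700^0.5 / 222.2^1.25 = 153.3155


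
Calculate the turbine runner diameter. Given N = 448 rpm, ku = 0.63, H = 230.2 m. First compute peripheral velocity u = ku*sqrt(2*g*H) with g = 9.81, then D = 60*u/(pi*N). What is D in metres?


u = 0.63 * sqrt(2*9.81*230.2) = 42.3392 m/s
D = 60 * 42.3392 / (pi * 448) = 1.8050 m


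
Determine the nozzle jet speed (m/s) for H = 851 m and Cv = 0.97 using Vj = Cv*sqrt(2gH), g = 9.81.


Vj = 0.97 * sqrt(2*9.81*851) = 125.3389 m/s


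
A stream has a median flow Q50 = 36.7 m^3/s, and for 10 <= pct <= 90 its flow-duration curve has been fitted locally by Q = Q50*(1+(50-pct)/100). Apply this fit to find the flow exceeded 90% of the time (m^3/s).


Q = 36.7 * (1 + (50 - 90)/100) = 22.0200 m^3/s


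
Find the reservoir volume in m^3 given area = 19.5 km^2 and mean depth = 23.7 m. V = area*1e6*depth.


V = 19.5 * 1e6 * 23.7 = 4.6215e+08 m^3


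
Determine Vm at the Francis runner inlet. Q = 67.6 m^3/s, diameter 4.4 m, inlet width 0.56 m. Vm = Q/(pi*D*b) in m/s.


Vm = 67.6 / (pi * 4.4 * 0.56) = 8.7329 m/s


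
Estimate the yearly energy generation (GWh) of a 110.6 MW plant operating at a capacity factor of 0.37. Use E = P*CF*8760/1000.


E = 110.6 * 0.37 * 8760 / 1000 = 358.4767 GWh


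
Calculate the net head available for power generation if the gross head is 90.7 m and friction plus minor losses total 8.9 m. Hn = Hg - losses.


Hn = 90.7 - 8.9 = 81.8000 m


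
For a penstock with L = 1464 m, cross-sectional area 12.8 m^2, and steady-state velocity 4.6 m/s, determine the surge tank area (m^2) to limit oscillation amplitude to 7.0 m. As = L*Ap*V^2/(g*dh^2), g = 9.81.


As = 1464 * 12.8 * 4.6^2 / (9.81 * 7.0^2) = 824.9006 m^2


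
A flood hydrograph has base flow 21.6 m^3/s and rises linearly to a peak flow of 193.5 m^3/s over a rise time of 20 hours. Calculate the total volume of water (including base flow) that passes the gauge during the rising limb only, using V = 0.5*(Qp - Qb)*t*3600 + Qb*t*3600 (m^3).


V = 0.5*(193.5 - 21.6)*20*3600 + 21.6*20*3600 = 7.7436e+06 m^3


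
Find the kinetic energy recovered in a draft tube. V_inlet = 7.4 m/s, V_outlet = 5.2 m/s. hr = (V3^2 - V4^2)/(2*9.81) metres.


hr = (7.4^2 - 5.2^2) / (2*9.81) = 1.4128 m


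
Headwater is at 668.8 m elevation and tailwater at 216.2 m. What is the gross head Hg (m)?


Hg = 668.8 - 216.2 = 452.6000 m


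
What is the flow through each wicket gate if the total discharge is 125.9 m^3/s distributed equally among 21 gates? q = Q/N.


q = 125.9 / 21 = 5.9952 m^3/s


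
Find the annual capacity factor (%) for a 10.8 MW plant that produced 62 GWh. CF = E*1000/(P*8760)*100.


CF = 62 * 1000 / (10.8 * 8760) * 100 = 65.5336 %


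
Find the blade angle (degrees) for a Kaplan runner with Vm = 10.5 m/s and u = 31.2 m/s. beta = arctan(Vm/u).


beta = arctan(10.5 / 31.2) = 18.6001 degrees


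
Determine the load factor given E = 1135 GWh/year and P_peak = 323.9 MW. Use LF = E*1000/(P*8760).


LF = 1135 * 1000 / (323.9 * 8760) = 0.4000


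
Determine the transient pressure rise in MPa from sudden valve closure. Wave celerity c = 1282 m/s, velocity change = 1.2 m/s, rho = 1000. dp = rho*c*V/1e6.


dp = 1000 * 1282 * 1.2 / 1e6 = 1.5384 MPa


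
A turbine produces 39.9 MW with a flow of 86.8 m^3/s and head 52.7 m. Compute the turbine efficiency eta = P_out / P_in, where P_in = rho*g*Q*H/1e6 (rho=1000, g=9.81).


P_in = 1000 * 9.81 * 86.8 * 52.7 / 1e6 = 44.8745 MW
eta = 39.9 / 44.8745 = 0.8891


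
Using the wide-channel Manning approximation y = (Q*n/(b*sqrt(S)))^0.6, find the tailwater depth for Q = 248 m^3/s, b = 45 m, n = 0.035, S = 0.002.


y = (248 * 0.035 / (45 * 0.002^0.5))^0.6 = 2.4037 m


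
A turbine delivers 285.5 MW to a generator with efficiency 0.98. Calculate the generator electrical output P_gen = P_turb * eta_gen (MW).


P_gen = 285.5 * 0.98 = 279.7900 MW


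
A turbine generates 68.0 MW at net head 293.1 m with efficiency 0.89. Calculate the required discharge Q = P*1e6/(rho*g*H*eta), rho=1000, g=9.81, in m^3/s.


Q = 68.0 * 1e6 / (1000 * 9.81 * 293.1 * 0.89) = 26.5726 m^3/s


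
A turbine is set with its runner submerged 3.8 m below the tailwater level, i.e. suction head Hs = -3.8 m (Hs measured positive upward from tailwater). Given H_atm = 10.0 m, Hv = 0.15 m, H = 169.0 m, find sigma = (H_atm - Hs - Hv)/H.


sigma = (10.0 - (-3.8) - 0.15) / 169.0 = 0.0808


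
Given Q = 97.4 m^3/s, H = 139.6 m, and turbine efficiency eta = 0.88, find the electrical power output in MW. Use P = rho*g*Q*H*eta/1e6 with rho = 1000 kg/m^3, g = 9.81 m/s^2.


P = 1000 * 9.81 * 97.4 * 139.6 * 0.88 / 1e6 = 117.3805 MW


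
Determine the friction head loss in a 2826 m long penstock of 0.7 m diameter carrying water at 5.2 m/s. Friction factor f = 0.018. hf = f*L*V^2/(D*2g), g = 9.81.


hf = 0.018 * 2826 * 5.2^2 / (0.7 * 2 * 9.81) = 100.1508 m


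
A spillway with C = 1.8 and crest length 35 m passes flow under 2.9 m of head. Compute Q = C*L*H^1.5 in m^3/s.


Q = 1.8 * 35 * 2.9^1.5 = 311.1269 m^3/s


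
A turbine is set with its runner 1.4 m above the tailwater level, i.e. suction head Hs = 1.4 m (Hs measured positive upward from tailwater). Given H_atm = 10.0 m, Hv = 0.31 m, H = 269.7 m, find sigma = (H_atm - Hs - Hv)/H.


sigma = (10.0 - 1.4 - 0.31) / 269.7 = 0.0307


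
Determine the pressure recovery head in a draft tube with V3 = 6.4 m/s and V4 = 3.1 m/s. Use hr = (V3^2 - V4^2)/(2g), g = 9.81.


hr = (6.4^2 - 3.1^2) / (2*9.81) = 1.5979 m


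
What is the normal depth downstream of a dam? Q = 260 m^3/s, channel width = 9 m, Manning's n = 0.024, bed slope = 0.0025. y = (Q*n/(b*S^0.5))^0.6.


y = (260 * 0.024 / (9 * 0.0025^0.5))^0.6 = 4.8438 m


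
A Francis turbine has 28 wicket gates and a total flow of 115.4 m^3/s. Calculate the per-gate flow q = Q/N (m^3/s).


q = 115.4 / 28 = 4.1214 m^3/s


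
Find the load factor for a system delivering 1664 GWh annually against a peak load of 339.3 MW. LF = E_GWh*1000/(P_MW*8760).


LF = 1664 * 1000 / (339.3 * 8760) = 0.5598


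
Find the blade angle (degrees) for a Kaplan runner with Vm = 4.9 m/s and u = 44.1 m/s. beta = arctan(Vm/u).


beta = arctan(4.9 / 44.1) = 6.3402 degrees


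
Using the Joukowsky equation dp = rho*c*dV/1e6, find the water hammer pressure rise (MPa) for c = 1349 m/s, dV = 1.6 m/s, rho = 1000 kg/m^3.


dp = 1000 * 1349 * 1.6 / 1e6 = 2.1584 MPa


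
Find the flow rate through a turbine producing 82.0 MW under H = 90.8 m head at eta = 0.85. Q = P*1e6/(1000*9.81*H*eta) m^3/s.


Q = 82.0 * 1e6 / (1000 * 9.81 * 90.8 * 0.85) = 108.3029 m^3/s


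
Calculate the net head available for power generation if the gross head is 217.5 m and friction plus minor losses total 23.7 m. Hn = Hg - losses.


Hn = 217.5 - 23.7 = 193.8000 m


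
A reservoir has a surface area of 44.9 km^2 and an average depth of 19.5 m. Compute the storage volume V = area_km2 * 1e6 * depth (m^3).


V = 44.9 * 1e6 * 19.5 = 8.7555e+08 m^3


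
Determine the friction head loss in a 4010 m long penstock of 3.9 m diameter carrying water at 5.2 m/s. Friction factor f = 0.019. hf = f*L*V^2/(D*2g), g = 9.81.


hf = 0.019 * 4010 * 5.2^2 / (3.9 * 2 * 9.81) = 26.9241 m


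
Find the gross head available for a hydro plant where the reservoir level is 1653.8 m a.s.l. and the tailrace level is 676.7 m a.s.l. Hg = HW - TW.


Hg = 1653.8 - 676.7 = 977.1000 m


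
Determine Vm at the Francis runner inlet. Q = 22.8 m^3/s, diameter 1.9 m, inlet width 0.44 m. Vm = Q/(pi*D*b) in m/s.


Vm = 22.8 / (pi * 1.9 * 0.44) = 8.6812 m/s


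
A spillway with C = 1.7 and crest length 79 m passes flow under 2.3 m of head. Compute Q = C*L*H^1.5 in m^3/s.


Q = 1.7 * 79 * 2.3^1.5 = 468.4549 m^3/s


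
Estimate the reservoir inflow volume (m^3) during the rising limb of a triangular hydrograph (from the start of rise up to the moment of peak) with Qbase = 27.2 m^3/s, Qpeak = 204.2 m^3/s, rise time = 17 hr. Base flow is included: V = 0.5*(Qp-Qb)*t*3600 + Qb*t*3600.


V = 0.5*(204.2 - 27.2)*17*3600 + 27.2*17*3600 = 7.0808e+06 m^3


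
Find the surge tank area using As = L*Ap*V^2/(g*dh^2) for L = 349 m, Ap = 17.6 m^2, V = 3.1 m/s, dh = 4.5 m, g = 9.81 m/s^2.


As = 349 * 17.6 * 3.1^2 / (9.81 * 4.5^2) = 297.1443 m^2


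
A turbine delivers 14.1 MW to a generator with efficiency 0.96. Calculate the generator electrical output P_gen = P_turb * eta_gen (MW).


P_gen = 14.1 * 0.96 = 13.5360 MW


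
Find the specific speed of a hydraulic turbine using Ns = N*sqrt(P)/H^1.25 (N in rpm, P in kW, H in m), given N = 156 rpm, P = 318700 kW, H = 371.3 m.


Ns = 156 * 318700^0.5 / 371.3^1.25 = 54.0330


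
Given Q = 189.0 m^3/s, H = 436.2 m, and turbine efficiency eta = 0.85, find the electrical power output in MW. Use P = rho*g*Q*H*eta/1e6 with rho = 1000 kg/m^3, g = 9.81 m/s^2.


P = 1000 * 9.81 * 189.0 * 436.2 * 0.85 / 1e6 = 687.4409 MW


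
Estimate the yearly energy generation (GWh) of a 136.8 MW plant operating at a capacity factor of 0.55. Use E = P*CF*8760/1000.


E = 136.8 * 0.55 * 8760 / 1000 = 659.1024 GWh


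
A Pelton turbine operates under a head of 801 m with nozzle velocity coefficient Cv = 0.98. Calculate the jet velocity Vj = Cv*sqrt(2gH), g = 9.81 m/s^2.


Vj = 0.98 * sqrt(2*9.81*801) = 122.8547 m/s


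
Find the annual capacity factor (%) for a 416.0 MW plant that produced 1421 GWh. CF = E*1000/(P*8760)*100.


CF = 1421 * 1000 / (416.0 * 8760) * 100 = 38.9939 %


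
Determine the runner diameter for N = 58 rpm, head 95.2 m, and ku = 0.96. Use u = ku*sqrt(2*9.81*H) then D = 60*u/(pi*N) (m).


u = 0.96 * sqrt(2*9.81*95.2) = 41.4896 m/s
D = 60 * 41.4896 / (pi * 58) = 13.6619 m


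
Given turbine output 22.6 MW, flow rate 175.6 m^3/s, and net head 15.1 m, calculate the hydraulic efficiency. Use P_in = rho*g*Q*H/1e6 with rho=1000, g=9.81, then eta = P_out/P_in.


P_in = 1000 * 9.81 * 175.6 * 15.1 / 1e6 = 26.0118 MW
eta = 22.6 / 26.0118 = 0.8688


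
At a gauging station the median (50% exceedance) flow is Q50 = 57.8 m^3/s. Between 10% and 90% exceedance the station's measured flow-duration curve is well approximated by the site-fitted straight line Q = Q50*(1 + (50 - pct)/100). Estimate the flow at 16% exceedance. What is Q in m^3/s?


Q = 57.8 * (1 + (50 - 16)/100) = 77.4520 m^3/s


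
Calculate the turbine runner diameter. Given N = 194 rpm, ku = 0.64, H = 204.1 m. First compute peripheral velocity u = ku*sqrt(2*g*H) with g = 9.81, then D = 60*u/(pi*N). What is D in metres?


u = 0.64 * sqrt(2*9.81*204.1) = 40.4996 m/s
D = 60 * 40.4996 / (pi * 194) = 3.9870 m


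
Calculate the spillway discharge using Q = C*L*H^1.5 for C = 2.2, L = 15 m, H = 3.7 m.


Q = 2.2 * 15 * 3.7^1.5 = 234.8640 m^3/s


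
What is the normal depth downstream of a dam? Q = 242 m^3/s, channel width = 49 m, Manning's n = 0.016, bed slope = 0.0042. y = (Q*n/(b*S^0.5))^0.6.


y = (242 * 0.016 / (49 * 0.0042^0.5))^0.6 = 1.1263 m


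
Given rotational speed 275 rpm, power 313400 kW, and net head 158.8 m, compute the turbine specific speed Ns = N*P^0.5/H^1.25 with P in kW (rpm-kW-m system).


Ns = 275 * 313400^0.5 / 158.8^1.25 = 273.0983


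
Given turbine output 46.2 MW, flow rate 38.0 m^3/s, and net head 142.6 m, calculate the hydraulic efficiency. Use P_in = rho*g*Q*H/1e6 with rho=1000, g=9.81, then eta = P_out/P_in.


P_in = 1000 * 9.81 * 38.0 * 142.6 / 1e6 = 53.1584 MW
eta = 46.2 / 53.1584 = 0.8691


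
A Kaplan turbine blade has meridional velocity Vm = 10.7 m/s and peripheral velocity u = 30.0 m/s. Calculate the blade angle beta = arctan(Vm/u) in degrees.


beta = arctan(10.7 / 30.0) = 19.6296 degrees


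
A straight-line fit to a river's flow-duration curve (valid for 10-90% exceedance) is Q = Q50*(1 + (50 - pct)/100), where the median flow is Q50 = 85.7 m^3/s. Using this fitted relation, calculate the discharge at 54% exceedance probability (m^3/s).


Q = 85.7 * (1 + (50 - 54)/100) = 82.2720 m^3/s


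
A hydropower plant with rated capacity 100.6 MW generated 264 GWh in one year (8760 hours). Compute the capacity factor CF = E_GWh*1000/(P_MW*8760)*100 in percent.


CF = 264 * 1000 / (100.6 * 8760) * 100 = 29.9572 %


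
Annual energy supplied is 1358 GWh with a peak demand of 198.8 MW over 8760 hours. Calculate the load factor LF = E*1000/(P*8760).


LF = 1358 * 1000 / (198.8 * 8760) = 0.7798


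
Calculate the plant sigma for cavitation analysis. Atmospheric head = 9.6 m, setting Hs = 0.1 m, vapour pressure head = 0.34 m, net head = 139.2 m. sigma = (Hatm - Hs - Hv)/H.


sigma = (9.6 - 0.1 - 0.34) / 139.2 = 0.0658


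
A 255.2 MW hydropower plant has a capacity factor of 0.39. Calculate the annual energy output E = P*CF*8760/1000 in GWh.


E = 255.2 * 0.39 * 8760 / 1000 = 871.8653 GWh


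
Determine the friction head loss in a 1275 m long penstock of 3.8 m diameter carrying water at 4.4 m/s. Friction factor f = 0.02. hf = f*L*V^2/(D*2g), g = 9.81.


hf = 0.02 * 1275 * 4.4^2 / (3.8 * 2 * 9.81) = 6.6216 m


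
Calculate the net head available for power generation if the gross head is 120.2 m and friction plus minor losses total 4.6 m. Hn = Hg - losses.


Hn = 120.2 - 4.6 = 115.6000 m


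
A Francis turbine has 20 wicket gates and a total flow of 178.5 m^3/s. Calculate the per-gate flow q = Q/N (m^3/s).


q = 178.5 / 20 = 8.9250 m^3/s


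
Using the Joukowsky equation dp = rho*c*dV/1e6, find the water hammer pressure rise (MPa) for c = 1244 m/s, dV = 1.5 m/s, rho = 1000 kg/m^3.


dp = 1000 * 1244 * 1.5 / 1e6 = 1.8660 MPa


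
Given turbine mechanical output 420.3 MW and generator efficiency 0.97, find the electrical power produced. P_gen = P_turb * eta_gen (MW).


P_gen = 420.3 * 0.97 = 407.6910 MW


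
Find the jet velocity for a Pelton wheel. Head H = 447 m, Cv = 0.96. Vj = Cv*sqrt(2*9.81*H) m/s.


Vj = 0.96 * sqrt(2*9.81*447) = 89.9031 m/s


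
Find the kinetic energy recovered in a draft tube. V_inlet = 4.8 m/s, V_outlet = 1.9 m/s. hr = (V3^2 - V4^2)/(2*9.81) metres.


hr = (4.8^2 - 1.9^2) / (2*9.81) = 0.9903 m


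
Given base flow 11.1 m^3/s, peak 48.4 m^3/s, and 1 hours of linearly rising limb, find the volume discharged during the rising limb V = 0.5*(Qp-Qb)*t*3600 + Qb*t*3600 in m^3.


V = 0.5*(48.4 - 11.1)*1*3600 + 11.1*1*3600 = 107100.0000 m^3


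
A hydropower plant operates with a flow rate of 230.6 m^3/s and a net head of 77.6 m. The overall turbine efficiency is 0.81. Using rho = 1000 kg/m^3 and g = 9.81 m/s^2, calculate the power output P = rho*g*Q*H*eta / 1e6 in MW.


P = 1000 * 9.81 * 230.6 * 77.6 * 0.81 / 1e6 = 142.1920 MW


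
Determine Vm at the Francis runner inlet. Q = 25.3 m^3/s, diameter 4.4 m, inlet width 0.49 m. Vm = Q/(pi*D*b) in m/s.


Vm = 25.3 / (pi * 4.4 * 0.49) = 3.7353 m/s


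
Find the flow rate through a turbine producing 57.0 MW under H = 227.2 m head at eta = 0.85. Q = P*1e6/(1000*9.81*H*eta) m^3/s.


Q = 57.0 * 1e6 / (1000 * 9.81 * 227.2 * 0.85) = 30.0870 m^3/s


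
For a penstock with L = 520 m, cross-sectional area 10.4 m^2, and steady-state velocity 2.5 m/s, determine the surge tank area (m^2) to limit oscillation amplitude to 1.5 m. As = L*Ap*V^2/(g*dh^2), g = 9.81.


As = 520 * 10.4 * 2.5^2 / (9.81 * 1.5^2) = 1531.3172 m^2


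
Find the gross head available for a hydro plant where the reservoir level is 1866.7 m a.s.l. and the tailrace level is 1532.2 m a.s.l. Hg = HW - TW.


Hg = 1866.7 - 1532.2 = 334.5000 m


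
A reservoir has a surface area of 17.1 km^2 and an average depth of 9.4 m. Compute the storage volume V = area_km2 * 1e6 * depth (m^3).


V = 17.1 * 1e6 * 9.4 = 1.6074e+08 m^3


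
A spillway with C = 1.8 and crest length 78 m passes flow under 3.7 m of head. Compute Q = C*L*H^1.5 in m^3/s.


Q = 1.8 * 78 * 3.7^1.5 = 999.2397 m^3/s


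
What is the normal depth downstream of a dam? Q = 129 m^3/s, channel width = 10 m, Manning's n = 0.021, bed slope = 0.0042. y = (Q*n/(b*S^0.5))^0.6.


y = (129 * 0.021 / (10 * 0.0042^0.5))^0.6 = 2.3589 m


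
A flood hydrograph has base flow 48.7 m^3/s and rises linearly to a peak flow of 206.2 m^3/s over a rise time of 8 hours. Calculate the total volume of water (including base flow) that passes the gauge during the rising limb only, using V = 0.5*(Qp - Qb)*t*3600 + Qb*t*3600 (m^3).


V = 0.5*(206.2 - 48.7)*8*3600 + 48.7*8*3600 = 3.6706e+06 m^3


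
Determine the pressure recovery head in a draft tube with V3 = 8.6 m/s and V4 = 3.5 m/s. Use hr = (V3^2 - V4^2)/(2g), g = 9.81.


hr = (8.6^2 - 3.5^2) / (2*9.81) = 3.1453 m


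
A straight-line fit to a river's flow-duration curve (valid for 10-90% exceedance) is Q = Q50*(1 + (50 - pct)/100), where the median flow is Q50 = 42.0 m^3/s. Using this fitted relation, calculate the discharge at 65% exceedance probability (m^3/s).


Q = 42.0 * (1 + (50 - 65)/100) = 35.7000 m^3/s


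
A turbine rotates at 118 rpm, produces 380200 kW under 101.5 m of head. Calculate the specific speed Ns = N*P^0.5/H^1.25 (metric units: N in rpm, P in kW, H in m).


Ns = 118 * 380200^0.5 / 101.5^1.25 = 225.8424


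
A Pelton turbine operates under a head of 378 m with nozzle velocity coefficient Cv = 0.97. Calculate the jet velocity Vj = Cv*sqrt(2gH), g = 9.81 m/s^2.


Vj = 0.97 * sqrt(2*9.81*378) = 83.5347 m/s


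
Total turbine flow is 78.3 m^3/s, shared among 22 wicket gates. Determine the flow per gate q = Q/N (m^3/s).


q = 78.3 / 22 = 3.5591 m^3/s


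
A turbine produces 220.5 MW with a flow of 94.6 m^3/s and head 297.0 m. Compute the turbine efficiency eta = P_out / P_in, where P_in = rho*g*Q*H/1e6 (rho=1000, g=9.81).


P_in = 1000 * 9.81 * 94.6 * 297.0 / 1e6 = 275.6237 MW
eta = 220.5 / 275.6237 = 0.8000


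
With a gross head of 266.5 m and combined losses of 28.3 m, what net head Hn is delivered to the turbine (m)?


Hn = 266.5 - 28.3 = 238.2000 m


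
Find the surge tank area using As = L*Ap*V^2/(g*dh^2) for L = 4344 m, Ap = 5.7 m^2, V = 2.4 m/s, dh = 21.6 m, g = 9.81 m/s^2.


As = 4344 * 5.7 * 2.4^2 / (9.81 * 21.6^2) = 31.1609 m^2


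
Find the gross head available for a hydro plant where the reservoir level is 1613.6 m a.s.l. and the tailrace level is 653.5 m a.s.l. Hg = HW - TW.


Hg = 1613.6 - 653.5 = 960.1000 m


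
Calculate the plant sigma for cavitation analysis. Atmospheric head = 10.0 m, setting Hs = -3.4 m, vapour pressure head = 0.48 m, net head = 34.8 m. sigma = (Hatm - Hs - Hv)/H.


sigma = (10.0 - (-3.4) - 0.48) / 34.8 = 0.3713


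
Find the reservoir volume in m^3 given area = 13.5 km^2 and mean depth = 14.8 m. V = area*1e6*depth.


V = 13.5 * 1e6 * 14.8 = 1.9980e+08 m^3


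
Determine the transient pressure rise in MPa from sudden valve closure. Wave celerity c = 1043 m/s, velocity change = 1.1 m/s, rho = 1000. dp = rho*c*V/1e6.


dp = 1000 * 1043 * 1.1 / 1e6 = 1.1473 MPa


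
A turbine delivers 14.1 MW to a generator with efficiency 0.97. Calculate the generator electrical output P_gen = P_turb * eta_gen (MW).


P_gen = 14.1 * 0.97 = 13.6770 MW


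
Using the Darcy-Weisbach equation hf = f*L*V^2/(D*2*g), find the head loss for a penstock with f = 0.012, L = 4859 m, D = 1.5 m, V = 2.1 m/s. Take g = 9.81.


hf = 0.012 * 4859 * 2.1^2 / (1.5 * 2 * 9.81) = 8.7373 m


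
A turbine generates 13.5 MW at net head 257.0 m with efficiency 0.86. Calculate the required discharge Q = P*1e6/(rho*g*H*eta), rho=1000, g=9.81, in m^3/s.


Q = 13.5 * 1e6 / (1000 * 9.81 * 257.0 * 0.86) = 6.2263 m^3/s


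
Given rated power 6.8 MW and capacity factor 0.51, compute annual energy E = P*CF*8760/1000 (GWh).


E = 6.8 * 0.51 * 8760 / 1000 = 30.3797 GWh


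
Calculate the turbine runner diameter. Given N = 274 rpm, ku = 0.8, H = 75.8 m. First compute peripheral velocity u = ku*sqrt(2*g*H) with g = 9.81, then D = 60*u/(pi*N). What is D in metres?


u = 0.8 * sqrt(2*9.81*75.8) = 30.8513 m/s
D = 60 * 30.8513 / (pi * 274) = 2.1504 m


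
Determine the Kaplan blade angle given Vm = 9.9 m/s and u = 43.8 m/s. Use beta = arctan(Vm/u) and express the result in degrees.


beta = arctan(9.9 / 43.8) = 12.7364 degrees


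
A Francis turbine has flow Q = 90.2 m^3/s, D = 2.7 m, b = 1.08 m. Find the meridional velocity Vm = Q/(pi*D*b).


Vm = 90.2 / (pi * 2.7 * 1.08) = 9.8462 m/s


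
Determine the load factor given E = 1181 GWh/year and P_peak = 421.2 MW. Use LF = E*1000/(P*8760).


LF = 1181 * 1000 / (421.2 * 8760) = 0.3201


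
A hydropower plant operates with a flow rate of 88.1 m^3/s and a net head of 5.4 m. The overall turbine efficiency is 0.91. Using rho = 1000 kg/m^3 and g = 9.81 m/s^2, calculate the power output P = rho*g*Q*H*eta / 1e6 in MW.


P = 1000 * 9.81 * 88.1 * 5.4 * 0.91 / 1e6 = 4.2470 MW


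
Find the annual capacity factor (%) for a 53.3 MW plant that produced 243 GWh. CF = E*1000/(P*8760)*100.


CF = 243 * 1000 / (53.3 * 8760) * 100 = 52.0445 %


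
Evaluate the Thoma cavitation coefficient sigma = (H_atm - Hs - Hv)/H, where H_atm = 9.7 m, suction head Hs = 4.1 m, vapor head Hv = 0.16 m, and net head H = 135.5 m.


sigma = (9.7 - 4.1 - 0.16) / 135.5 = 0.0401


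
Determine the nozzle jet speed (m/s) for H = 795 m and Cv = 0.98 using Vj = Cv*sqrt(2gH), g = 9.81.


Vj = 0.98 * sqrt(2*9.81*795) = 122.3937 m/s


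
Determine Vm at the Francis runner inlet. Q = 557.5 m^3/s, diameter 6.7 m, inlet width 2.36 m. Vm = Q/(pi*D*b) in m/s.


Vm = 557.5 / (pi * 6.7 * 2.36) = 11.2230 m/s


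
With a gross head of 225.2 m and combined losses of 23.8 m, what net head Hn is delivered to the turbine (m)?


Hn = 225.2 - 23.8 = 201.4000 m


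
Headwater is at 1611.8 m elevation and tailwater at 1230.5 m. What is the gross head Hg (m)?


Hg = 1611.8 - 1230.5 = 381.3000 m


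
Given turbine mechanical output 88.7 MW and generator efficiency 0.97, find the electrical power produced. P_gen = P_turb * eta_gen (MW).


P_gen = 88.7 * 0.97 = 86.0390 MW


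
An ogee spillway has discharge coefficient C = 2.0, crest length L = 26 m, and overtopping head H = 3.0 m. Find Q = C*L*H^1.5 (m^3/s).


Q = 2.0 * 26 * 3.0^1.5 = 270.1999 m^3/s


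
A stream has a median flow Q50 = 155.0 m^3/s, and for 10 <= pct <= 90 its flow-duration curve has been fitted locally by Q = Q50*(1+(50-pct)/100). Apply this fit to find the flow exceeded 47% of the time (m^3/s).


Q = 155.0 * (1 + (50 - 47)/100) = 159.6500 m^3/s


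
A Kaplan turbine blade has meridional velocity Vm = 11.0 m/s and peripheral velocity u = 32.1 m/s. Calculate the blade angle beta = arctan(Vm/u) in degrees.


beta = arctan(11.0 / 32.1) = 18.9155 degrees


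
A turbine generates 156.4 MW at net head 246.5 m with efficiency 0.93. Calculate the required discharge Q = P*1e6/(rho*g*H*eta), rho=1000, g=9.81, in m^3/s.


Q = 156.4 * 1e6 / (1000 * 9.81 * 246.5 * 0.93) = 69.5453 m^3/s


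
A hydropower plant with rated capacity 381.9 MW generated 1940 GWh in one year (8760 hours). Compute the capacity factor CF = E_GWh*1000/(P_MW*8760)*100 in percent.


CF = 1940 * 1000 / (381.9 * 8760) * 100 = 57.9893 %


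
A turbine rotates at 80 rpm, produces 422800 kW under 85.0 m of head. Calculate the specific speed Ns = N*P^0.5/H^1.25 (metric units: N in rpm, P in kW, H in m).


Ns = 80 * 422800^0.5 / 85.0^1.25 = 201.5505


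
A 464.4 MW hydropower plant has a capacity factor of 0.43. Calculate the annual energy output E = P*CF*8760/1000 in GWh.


E = 464.4 * 0.43 * 8760 / 1000 = 1749.3019 GWh


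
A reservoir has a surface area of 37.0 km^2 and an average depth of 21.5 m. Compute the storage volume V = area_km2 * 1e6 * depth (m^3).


V = 37.0 * 1e6 * 21.5 = 7.9550e+08 m^3


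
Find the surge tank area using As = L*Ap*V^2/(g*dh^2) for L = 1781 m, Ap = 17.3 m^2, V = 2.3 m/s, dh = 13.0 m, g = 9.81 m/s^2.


As = 1781 * 17.3 * 2.3^2 / (9.81 * 13.0^2) = 98.3128 m^2


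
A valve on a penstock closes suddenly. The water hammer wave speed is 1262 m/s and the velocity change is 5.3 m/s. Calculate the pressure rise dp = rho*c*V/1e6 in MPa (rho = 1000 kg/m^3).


dp = 1000 * 1262 * 5.3 / 1e6 = 6.6886 MPa


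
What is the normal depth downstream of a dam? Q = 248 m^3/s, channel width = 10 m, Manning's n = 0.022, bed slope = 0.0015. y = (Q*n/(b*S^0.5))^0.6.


y = (248 * 0.022 / (10 * 0.0015^0.5))^0.6 = 4.8899 m


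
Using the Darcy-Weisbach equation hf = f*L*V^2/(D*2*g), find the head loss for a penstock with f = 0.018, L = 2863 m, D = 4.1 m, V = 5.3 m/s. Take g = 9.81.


hf = 0.018 * 2863 * 5.3^2 / (4.1 * 2 * 9.81) = 17.9955 m


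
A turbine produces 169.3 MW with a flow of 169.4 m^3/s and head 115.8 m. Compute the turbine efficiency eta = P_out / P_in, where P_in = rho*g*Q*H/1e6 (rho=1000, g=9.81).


P_in = 1000 * 9.81 * 169.4 * 115.8 / 1e6 = 192.4381 MW
eta = 169.3 / 192.4381 = 0.8798


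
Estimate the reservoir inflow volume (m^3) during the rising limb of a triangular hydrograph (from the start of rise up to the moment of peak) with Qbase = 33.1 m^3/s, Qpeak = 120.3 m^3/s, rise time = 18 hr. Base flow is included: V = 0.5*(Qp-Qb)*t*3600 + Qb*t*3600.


V = 0.5*(120.3 - 33.1)*18*3600 + 33.1*18*3600 = 4.9702e+06 m^3


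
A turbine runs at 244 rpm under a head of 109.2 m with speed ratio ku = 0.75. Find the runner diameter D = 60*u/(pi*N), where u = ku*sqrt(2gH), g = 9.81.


u = 0.75 * sqrt(2*9.81*109.2) = 34.7154 m/s
D = 60 * 34.7154 / (pi * 244) = 2.7173 m


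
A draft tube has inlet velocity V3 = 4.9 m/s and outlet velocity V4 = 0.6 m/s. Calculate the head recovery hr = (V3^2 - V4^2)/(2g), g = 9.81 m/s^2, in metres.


hr = (4.9^2 - 0.6^2) / (2*9.81) = 1.2054 m


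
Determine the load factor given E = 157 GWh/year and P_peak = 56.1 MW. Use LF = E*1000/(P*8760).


LF = 157 * 1000 / (56.1 * 8760) = 0.3195


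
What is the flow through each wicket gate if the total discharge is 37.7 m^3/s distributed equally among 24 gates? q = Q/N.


q = 37.7 / 24 = 1.5708 m^3/s


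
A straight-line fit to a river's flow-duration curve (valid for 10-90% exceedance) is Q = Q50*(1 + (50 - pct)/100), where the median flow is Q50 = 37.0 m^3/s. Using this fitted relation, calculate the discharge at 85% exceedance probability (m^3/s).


Q = 37.0 * (1 + (50 - 85)/100) = 24.0500 m^3/s


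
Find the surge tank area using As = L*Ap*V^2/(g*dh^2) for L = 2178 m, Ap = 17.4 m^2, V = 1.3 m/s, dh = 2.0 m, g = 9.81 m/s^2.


As = 2178 * 17.4 * 1.3^2 / (9.81 * 2.0^2) = 1632.1679 m^2


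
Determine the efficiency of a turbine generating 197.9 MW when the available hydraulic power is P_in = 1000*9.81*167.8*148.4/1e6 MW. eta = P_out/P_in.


P_in = 1000 * 9.81 * 167.8 * 148.4 / 1e6 = 244.2839 MW
eta = 197.9 / 244.2839 = 0.8101
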